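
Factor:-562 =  - 2^1 * 281^1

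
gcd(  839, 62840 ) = 1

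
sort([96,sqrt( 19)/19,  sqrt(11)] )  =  [sqrt( 19)/19, sqrt (11 ),96]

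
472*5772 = 2724384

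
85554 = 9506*9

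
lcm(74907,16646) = 149814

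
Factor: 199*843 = 3^1 *199^1*281^1 = 167757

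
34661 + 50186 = 84847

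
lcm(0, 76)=0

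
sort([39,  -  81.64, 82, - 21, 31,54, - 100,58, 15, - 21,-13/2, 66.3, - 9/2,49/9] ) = [-100,-81.64  ,-21,  -  21, - 13/2,-9/2 , 49/9, 15, 31, 39, 54, 58,66.3, 82] 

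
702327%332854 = 36619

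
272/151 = 1+121/151 =1.80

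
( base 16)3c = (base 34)1Q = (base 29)22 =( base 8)74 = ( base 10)60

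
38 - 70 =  - 32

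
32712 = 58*564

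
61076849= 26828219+34248630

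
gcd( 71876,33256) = 4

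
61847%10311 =10292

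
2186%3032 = 2186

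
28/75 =28/75 = 0.37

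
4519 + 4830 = 9349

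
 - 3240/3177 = -2 + 346/353 = - 1.02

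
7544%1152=632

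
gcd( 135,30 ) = 15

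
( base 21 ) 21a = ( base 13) 553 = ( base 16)391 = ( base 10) 913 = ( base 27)16M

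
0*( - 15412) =0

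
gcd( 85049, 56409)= 1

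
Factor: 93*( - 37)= - 3441 = - 3^1*31^1 * 37^1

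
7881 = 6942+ 939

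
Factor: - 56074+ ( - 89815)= - 145889 = -23^1*6343^1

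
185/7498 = 185/7498  =  0.02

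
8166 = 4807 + 3359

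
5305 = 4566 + 739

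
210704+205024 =415728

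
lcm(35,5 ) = 35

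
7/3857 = 1/551  =  0.00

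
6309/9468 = 701/1052 = 0.67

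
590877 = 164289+426588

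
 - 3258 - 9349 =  - 12607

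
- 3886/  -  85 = 3886/85 = 45.72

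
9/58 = 9/58  =  0.16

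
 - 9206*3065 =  - 28216390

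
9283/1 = 9283 = 9283.00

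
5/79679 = 5/79679 = 0.00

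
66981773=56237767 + 10744006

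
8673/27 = 321 + 2/9 = 321.22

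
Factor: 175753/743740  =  2^( - 2)*5^( - 1) * 41^(-1 ) * 907^( - 1)*175753^1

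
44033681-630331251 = - 586297570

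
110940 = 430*258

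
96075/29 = 96075/29 =3312.93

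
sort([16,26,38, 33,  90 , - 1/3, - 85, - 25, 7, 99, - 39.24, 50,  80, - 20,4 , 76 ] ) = [ - 85, - 39.24 ,-25 , - 20 , - 1/3,4 , 7, 16,26,33,38,  50,76, 80,  90, 99 ] 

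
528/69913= 528/69913 = 0.01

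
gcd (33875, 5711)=1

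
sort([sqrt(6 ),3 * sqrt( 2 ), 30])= [ sqrt( 6 ),3*sqrt( 2 ), 30 ]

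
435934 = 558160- 122226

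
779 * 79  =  61541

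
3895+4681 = 8576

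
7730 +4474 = 12204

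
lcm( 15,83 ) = 1245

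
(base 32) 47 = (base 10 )135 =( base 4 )2013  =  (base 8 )207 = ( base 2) 10000111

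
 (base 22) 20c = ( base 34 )ss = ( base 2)1111010100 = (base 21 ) 24e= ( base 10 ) 980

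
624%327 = 297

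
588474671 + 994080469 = 1582555140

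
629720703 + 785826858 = 1415547561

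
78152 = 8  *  9769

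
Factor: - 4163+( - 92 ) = - 4255 = - 5^1*23^1*37^1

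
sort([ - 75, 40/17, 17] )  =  [ - 75,40/17, 17]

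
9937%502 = 399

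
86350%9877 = 7334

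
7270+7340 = 14610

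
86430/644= 134 + 67/322= 134.21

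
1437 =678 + 759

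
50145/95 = 527 + 16/19 = 527.84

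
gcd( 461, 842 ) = 1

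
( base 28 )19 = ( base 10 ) 37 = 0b100101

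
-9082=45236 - 54318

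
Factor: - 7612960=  - 2^5*5^1*47581^1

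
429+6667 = 7096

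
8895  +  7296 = 16191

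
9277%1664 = 957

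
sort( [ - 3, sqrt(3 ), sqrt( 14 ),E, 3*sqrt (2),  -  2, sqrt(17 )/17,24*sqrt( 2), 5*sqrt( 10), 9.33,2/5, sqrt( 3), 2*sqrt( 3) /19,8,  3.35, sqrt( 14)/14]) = [ - 3,-2, 2*sqrt( 3)/19,sqrt( 17)/17, sqrt( 14)/14, 2/5, sqrt (3 ), sqrt(3 ), E,  3.35, sqrt ( 14 ),  3 * sqrt(2),8 , 9.33, 5*sqrt(10), 24 * sqrt( 2) ] 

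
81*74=5994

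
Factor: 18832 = 2^4*11^1*107^1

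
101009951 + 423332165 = 524342116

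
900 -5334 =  - 4434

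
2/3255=2/3255  =  0.00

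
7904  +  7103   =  15007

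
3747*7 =26229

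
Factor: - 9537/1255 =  - 3^1*5^( - 1)*11^1 * 17^2  *  251^( - 1)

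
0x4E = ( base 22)3c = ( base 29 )2K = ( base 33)2c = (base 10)78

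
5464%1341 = 100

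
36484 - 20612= 15872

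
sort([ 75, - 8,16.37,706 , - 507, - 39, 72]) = [-507, - 39, - 8, 16.37,72,75,706] 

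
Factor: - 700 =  - 2^2*5^2*7^1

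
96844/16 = 6052 + 3/4 = 6052.75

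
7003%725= 478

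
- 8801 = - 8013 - 788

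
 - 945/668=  - 2 + 391/668 = -  1.41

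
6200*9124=56568800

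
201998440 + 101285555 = 303283995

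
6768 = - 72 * ( - 94) 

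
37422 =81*462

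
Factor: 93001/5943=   3^( - 1)*7^ ( - 1)*283^( - 1) * 93001^1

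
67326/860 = 78+123/430 = 78.29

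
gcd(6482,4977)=7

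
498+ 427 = 925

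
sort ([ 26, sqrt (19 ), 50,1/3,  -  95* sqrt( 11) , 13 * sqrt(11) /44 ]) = [ - 95 * sqrt (11 ),1/3, 13*sqrt( 11)/44,sqrt(19 ), 26, 50]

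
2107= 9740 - 7633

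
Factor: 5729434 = 2^1*2864717^1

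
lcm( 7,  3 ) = 21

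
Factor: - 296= - 2^3*37^1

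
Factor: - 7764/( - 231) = 2588/77 = 2^2 * 7^( - 1)* 11^( - 1 )*647^1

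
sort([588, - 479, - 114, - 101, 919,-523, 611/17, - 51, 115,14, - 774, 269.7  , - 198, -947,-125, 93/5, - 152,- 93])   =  [-947, - 774,-523, - 479, - 198, - 152,- 125,-114, - 101 , - 93, - 51, 14 , 93/5, 611/17, 115,269.7, 588,919]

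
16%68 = 16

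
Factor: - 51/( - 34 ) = 2^( - 1 )*3^1 = 3/2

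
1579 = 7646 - 6067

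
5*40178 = 200890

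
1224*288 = 352512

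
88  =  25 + 63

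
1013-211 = 802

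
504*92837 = 46789848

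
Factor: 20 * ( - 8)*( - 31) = 2^5*5^1*31^1 = 4960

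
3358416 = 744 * 4514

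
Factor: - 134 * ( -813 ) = 2^1*3^1*67^1*271^1 = 108942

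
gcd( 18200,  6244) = 28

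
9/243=1/27 = 0.04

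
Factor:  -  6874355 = - 5^1*23^3 *113^1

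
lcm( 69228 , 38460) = 346140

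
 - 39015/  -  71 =39015/71 = 549.51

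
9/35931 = 3/11977 = 0.00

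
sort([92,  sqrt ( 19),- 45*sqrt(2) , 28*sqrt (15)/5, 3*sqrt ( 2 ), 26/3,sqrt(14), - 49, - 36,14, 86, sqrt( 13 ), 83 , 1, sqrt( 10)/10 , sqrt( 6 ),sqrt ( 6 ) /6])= [  -  45*sqrt( 2 ),-49, - 36 , sqrt ( 10 )/10,sqrt (6)/6,1,sqrt( 6 ),sqrt(13 ), sqrt( 14),3*sqrt( 2),  sqrt( 19), 26/3,14, 28*sqrt( 15 ) /5, 83,86,92] 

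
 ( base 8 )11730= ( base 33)4LV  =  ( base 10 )5080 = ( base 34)4DE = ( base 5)130310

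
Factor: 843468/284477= 2^2*3^1*70289^1*284477^(-1 ) 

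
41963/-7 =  - 5995+2/7 =-5994.71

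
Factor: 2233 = 7^1* 11^1*29^1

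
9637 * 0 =0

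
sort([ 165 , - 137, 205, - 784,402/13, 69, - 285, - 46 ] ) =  [  -  784, - 285,-137,-46,402/13, 69,165, 205] 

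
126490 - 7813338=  - 7686848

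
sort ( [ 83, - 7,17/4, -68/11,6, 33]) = [  -  7, - 68/11, 17/4,6, 33, 83]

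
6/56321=6/56321 = 0.00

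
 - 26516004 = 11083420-37599424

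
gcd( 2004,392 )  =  4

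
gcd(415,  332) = 83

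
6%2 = 0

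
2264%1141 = 1123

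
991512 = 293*3384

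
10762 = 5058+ 5704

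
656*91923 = 60301488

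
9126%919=855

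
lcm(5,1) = 5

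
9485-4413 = 5072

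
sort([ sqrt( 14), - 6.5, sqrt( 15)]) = [ - 6.5, sqrt( 14), sqrt( 15)]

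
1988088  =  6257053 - 4268965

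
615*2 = 1230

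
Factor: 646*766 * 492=2^4 * 3^1*17^1 * 19^1*41^1*383^1 = 243459312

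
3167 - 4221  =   - 1054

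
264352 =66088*4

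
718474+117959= 836433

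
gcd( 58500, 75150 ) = 450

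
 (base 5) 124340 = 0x136a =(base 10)4970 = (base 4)1031222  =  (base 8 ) 11552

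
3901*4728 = 18443928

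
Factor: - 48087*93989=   - 3^3*7^1*13^1*29^1*137^1 * 463^1 = -  4519649043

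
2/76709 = 2/76709=0.00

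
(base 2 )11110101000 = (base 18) 60G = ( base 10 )1960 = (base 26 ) 2na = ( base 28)2e0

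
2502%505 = 482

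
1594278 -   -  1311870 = 2906148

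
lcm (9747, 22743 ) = 68229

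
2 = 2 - 0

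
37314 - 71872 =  - 34558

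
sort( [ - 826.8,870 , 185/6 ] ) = [ - 826.8,185/6, 870] 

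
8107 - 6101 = 2006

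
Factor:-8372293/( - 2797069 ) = 11^(-1)*  19^1 * 83^1*5309^1*  254279^( - 1)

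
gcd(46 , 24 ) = 2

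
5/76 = 5/76 = 0.07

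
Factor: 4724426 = 2^1*7^1 * 19^1 * 17761^1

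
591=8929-8338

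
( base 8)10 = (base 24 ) 8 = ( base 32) 8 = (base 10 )8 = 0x8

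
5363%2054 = 1255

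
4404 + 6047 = 10451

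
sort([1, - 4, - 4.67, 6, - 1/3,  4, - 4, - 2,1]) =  [ - 4.67, - 4,-4,-2, - 1/3, 1, 1,4, 6]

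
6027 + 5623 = 11650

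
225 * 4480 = 1008000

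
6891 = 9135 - 2244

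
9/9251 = 9/9251 = 0.00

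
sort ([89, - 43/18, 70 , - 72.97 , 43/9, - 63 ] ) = [ - 72.97, - 63, - 43/18, 43/9, 70, 89 ]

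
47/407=47/407  =  0.12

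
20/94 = 10/47 = 0.21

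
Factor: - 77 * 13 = -7^1 * 11^1 *13^1=-1001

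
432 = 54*8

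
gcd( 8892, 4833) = 9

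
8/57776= 1/7222 = 0.00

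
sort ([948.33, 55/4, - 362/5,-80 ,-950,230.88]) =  [-950, - 80 , -362/5, 55/4, 230.88,948.33]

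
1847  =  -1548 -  - 3395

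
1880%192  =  152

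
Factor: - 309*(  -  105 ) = 3^2*5^1*7^1*103^1 = 32445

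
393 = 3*131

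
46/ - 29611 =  - 46/29611 = -0.00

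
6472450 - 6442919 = 29531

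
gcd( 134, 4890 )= 2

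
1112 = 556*2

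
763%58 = 9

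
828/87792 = 69/7316 = 0.01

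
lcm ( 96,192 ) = 192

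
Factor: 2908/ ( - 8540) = - 5^( - 1) * 7^( - 1)*61^( - 1)*727^1= - 727/2135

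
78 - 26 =52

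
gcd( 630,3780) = 630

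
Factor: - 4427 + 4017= -410= - 2^1 *5^1*41^1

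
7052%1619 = 576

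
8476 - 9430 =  -954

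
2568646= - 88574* ( - 29)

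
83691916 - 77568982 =6122934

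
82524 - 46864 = 35660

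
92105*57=5249985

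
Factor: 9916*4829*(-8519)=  - 2^2  *  7^1* 11^1*37^1 * 67^1*439^1 * 1217^1 = - 407926896916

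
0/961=0 = 0.00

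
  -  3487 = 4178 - 7665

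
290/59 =4 + 54/59= 4.92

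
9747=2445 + 7302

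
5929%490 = 49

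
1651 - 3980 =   -  2329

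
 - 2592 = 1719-4311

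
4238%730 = 588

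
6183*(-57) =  - 352431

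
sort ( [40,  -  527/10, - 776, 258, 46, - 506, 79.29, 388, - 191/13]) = [ - 776, - 506, - 527/10, - 191/13,40, 46,79.29 , 258,388]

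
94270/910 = 103+54/91 = 103.59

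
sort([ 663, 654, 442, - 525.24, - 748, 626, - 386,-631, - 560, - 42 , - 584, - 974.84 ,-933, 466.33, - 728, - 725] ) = [  -  974.84, - 933, - 748, - 728 , - 725,-631, - 584, - 560,-525.24, - 386, - 42,  442,  466.33, 626,654,663] 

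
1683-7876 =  - 6193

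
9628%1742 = 918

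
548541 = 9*60949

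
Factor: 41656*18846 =2^4* 3^3 * 41^1*127^1*349^1= 785048976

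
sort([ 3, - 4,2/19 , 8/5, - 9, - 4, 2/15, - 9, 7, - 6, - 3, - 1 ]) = [ -9, - 9, - 6, - 4,  -  4,-3, - 1, 2/19 , 2/15, 8/5, 3,7]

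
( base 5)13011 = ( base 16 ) 3ee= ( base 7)2635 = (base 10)1006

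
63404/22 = 2882 = 2882.00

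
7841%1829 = 525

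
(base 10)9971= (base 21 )11ch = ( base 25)FNL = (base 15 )2e4b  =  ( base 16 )26f3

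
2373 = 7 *339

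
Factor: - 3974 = -2^1*1987^1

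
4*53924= 215696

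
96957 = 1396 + 95561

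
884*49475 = 43735900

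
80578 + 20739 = 101317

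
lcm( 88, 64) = 704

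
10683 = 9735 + 948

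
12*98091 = 1177092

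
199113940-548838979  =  -349725039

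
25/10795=5/2159=0.00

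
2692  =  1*2692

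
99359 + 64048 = 163407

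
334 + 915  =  1249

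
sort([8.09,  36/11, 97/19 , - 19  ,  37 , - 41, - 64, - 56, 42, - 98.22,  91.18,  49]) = [- 98.22,  -  64, - 56,  -  41, - 19,  36/11, 97/19 , 8.09, 37, 42, 49, 91.18 ]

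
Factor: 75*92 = 2^2*3^1 *5^2*23^1=6900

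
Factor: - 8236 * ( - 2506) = 2^3*7^1 *29^1*71^1*179^1 = 20639416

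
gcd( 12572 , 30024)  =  4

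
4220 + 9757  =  13977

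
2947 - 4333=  - 1386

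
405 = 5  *81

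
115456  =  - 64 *( - 1804)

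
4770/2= 2385 =2385.00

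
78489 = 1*78489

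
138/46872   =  23/7812 = 0.00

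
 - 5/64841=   -  1  +  64836/64841=- 0.00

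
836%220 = 176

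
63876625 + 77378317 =141254942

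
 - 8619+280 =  - 8339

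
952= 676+276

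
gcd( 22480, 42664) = 8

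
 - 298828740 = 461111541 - 759940281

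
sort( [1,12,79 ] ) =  [1,12,79] 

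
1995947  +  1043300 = 3039247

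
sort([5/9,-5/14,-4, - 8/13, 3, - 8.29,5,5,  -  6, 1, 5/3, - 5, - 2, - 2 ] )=[ - 8.29, - 6, -5, - 4 , - 2,  -  2, - 8/13,-5/14,5/9, 1, 5/3 , 3, 5 , 5 ] 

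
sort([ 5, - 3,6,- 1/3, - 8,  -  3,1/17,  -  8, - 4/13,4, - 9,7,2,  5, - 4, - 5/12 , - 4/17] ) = [ - 9,  -  8,- 8,-4, - 3, - 3, - 5/12, - 1/3, - 4/13,-4/17, 1/17,2,4,5,5,6,7]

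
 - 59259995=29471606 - 88731601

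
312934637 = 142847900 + 170086737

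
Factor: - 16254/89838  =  -129/713=- 3^1*23^( - 1 )*31^( - 1)*43^1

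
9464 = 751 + 8713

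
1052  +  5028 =6080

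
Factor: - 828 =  - 2^2 * 3^2 * 23^1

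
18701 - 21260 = -2559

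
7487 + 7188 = 14675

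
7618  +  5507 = 13125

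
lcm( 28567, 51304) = 2513896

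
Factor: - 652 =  - 2^2*163^1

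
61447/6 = 10241+ 1/6 = 10241.17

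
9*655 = 5895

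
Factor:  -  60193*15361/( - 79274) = 2^( - 1 )*7^1*13^( - 1)*3049^(-1 )  *8599^1*15361^1 = 924624673/79274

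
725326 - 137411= 587915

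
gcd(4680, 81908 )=4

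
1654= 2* 827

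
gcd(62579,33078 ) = 1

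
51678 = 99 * 522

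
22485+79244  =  101729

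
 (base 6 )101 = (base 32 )15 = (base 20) 1H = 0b100101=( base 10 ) 37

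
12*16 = 192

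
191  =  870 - 679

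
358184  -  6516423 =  - 6158239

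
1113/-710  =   - 1113/710 = -1.57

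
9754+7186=16940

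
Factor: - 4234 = - 2^1 * 29^1*73^1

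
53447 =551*97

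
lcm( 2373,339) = 2373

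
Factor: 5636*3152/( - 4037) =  - 2^6*11^(-1 )*197^1*367^( - 1 )*1409^1 = -  17764672/4037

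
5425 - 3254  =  2171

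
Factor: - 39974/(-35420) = 79/70 =2^ (- 1)*5^(-1 )*7^( - 1)*79^1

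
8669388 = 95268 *91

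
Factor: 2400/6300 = 2^3*3^( - 1 )*7^( - 1 ) = 8/21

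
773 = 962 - 189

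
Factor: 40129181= 23^1*67^1 * 26041^1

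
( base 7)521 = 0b100000100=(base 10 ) 260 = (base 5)2020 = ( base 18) e8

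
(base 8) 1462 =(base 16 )332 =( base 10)818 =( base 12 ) 582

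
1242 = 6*207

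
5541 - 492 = 5049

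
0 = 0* 630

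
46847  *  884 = 41412748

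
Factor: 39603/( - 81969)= - 43^1*89^( - 1) = - 43/89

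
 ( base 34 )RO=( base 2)1110101110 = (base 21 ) 22i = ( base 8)1656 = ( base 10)942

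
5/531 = 5/531 = 0.01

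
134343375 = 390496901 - 256153526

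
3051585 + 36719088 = 39770673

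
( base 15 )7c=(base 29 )41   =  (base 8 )165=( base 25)4h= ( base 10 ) 117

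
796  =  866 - 70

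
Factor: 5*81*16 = 6480 = 2^4*3^4*5^1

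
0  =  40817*0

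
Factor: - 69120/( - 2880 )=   2^3*3^1 = 24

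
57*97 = 5529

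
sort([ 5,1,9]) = [1,5,  9]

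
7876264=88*89503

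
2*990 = 1980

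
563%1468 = 563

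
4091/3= 4091/3= 1363.67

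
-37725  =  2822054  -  2859779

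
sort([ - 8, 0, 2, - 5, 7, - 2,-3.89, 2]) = [ - 8, - 5,-3.89, - 2, 0,2,  2, 7 ]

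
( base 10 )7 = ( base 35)7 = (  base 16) 7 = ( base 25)7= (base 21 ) 7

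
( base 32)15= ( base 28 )19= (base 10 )37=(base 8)45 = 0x25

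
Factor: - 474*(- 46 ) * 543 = 11839572= 2^2*3^2*23^1*79^1*181^1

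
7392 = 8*924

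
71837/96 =71837/96 = 748.30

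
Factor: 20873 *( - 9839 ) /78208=- 2^(  -  7) * 13^( - 1)*47^( - 1) * 9839^1*20873^1 = -  205369447/78208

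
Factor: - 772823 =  - 23^1*33601^1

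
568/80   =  71/10  =  7.10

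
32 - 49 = -17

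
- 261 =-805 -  - 544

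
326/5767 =326/5767 = 0.06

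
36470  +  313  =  36783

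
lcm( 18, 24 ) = 72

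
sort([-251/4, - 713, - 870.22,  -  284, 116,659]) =[ - 870.22, - 713, - 284, - 251/4, 116,659 ]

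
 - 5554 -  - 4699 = -855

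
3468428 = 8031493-4563065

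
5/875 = 1/175 = 0.01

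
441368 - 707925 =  - 266557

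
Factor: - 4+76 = 72=2^3 * 3^2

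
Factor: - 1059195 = - 3^1 * 5^1 * 241^1*293^1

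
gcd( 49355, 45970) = 5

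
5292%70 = 42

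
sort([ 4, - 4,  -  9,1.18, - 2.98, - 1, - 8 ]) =[ - 9,-8, - 4, - 2.98,-1, 1.18 , 4 ]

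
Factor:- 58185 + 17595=  -  40590 = -2^1*3^2 * 5^1*11^1 * 41^1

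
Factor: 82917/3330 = 2^( - 1)*3^1*5^( - 1)*83^1 = 249/10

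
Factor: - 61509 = -3^1*7^1*29^1*101^1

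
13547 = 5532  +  8015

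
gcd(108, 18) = 18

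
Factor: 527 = 17^1*31^1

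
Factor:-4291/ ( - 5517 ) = 7/9 = 3^( - 2 )*7^1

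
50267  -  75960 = -25693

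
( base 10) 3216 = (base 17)B23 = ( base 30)3H6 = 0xC90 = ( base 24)5e0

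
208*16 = 3328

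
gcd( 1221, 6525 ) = 3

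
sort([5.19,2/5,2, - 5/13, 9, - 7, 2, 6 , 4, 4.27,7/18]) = [ - 7,  -  5/13, 7/18,2/5, 2, 2, 4, 4.27,5.19, 6, 9] 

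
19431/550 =19431/550= 35.33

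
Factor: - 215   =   - 5^1*43^1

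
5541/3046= 5541/3046 = 1.82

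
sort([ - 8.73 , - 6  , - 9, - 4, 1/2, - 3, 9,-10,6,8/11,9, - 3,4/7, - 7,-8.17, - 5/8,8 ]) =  [ - 10, - 9 , - 8.73,  -  8.17, - 7, - 6,-4, - 3, - 3, - 5/8, 1/2,4/7, 8/11,6,8,  9,9] 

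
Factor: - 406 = -2^1*7^1*29^1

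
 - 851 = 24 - 875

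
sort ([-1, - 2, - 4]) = [ - 4,  -  2 , - 1] 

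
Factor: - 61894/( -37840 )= 2^ ( - 3 )*5^( - 1)*7^1 * 11^( - 1)*43^(-1)*4421^1= 30947/18920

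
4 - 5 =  - 1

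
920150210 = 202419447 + 717730763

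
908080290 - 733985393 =174094897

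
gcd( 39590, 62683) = 1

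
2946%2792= 154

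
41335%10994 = 8353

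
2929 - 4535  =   - 1606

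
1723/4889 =1723/4889 = 0.35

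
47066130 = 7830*6011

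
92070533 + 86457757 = 178528290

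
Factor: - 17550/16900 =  - 27/26 = - 2^( - 1 )*3^3*13^(-1)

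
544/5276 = 136/1319=0.10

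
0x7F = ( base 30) 47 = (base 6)331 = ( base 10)127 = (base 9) 151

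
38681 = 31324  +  7357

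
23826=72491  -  48665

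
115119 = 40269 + 74850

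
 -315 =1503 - 1818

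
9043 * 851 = 7695593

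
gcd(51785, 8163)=1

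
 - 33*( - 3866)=127578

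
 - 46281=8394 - 54675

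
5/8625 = 1/1725 = 0.00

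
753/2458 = 753/2458 =0.31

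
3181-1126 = 2055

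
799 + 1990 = 2789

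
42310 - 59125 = -16815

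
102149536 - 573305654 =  - 471156118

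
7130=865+6265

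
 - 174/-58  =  3/1 =3.00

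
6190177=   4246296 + 1943881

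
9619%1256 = 827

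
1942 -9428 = -7486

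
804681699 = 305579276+499102423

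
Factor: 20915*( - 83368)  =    -  2^3 * 5^1*17^1*47^1*89^1 * 613^1 = - 1743641720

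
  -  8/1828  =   - 2/457  =  -0.00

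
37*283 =10471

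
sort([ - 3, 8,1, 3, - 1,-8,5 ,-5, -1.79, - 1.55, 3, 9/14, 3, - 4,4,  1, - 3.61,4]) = [ - 8, - 5,-4, - 3.61, - 3, - 1.79, - 1.55,  -  1, 9/14,1,1, 3, 3, 3,4, 4, 5, 8] 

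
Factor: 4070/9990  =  3^( - 3)*11^1 = 11/27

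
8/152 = 1/19 =0.05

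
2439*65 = 158535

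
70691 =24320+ 46371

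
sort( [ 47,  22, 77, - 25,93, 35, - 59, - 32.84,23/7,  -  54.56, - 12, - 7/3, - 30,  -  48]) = [  -  59, - 54.56, - 48, - 32.84, -30, -25, - 12, - 7/3, 23/7, 22, 35,47 , 77 , 93] 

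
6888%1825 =1413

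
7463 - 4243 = 3220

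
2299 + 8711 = 11010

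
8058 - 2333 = 5725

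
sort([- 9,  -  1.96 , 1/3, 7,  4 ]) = [  -  9,  -  1.96, 1/3,4,7 ] 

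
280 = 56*5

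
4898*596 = 2919208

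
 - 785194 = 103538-888732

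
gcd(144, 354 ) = 6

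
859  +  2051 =2910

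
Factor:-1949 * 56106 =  - 2^1 * 3^3*1039^1*1949^1=-109350594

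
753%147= 18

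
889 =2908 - 2019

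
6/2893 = 6/2893   =  0.00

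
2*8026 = 16052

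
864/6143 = 864/6143 = 0.14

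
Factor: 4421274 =2^1*3^1 * 11^1 * 13^1*5153^1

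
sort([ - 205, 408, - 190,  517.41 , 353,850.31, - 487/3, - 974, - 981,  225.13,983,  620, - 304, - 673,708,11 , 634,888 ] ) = [ -981, - 974, - 673, - 304 ,  -  205, - 190, - 487/3,11, 225.13, 353,408,517.41,620,634, 708,850.31 , 888,983 ] 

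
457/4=114 + 1/4 = 114.25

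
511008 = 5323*96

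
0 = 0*16100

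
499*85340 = 42584660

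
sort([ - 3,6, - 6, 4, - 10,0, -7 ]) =[ - 10,-7, - 6,-3 , 0, 4,6] 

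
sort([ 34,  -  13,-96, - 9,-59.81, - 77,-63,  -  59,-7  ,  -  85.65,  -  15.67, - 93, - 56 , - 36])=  [-96, - 93, -85.65, - 77,  -  63,- 59.81,  -  59,-56,  -  36, - 15.67, - 13, - 9, - 7, 34 ]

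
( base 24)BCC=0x19EC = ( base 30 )7B6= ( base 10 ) 6636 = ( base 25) afb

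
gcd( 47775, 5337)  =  3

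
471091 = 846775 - 375684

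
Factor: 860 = 2^2*5^1*43^1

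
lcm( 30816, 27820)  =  2003040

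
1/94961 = 1/94961=0.00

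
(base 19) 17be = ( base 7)40005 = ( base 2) 10010110001001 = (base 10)9609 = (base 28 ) C75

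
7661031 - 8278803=  -  617772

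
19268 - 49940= - 30672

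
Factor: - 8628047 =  - 1493^1*5779^1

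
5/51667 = 5/51667 = 0.00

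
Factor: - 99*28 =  - 2772 = -  2^2 * 3^2*7^1*11^1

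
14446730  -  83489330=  - 69042600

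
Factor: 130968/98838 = 2^2*17^( - 1)*19^(-1 )*107^1 = 428/323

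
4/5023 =4/5023=0.00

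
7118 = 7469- 351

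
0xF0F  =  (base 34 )3BD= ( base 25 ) 645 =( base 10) 3855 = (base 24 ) 6GF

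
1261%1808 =1261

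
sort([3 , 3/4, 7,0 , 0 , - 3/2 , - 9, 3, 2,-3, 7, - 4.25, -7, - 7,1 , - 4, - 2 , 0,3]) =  [ - 9, - 7, - 7, - 4.25,- 4 , - 3, - 2, - 3/2,0,  0 , 0, 3/4 , 1,  2 , 3, 3, 3 , 7,  7]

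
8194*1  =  8194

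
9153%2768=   849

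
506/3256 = 23/148 =0.16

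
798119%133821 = 129014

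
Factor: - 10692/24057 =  - 2^2 * 3^(-2 ) = -  4/9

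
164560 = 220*748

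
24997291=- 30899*( - 809)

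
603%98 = 15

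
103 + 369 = 472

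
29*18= 522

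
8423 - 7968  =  455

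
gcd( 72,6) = 6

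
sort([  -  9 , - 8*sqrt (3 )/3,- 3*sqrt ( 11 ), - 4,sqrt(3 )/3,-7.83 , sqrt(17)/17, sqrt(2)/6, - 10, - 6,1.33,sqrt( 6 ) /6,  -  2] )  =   [ -10,  -  3*sqrt(11), - 9,-7.83, - 6 ,-8*sqrt(3)/3,-4, -2,sqrt(2)/6,sqrt(17 ) /17,  sqrt(6 ) /6 , sqrt(3 )/3,  1.33]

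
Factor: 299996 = 2^2*37^1*2027^1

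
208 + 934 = 1142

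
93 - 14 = 79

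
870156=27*32228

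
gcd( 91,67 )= 1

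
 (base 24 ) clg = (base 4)1310020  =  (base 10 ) 7432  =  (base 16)1d08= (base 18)14GG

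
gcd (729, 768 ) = 3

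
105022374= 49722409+55299965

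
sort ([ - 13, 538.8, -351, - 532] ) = [ - 532, - 351, - 13 , 538.8]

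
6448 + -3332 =3116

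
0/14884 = 0=0.00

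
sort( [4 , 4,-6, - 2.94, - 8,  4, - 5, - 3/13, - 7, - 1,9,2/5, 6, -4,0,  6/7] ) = [ - 8,- 7, - 6,-5, - 4, - 2.94, - 1, - 3/13, 0, 2/5, 6/7,4, 4,4 , 6,9 ] 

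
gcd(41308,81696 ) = 92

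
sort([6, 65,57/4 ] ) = [6 , 57/4, 65]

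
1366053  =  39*35027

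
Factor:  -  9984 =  - 2^8 * 3^1*13^1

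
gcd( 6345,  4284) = 9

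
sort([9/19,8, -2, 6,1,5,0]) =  [ - 2,0,9/19,1, 5,6,8]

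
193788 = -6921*( - 28)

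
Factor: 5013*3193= 3^2*31^1*103^1 * 557^1 = 16006509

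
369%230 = 139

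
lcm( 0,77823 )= 0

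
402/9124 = 201/4562 = 0.04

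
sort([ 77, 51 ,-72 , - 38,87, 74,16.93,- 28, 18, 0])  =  [ - 72, - 38, - 28, 0, 16.93 , 18 , 51, 74, 77, 87] 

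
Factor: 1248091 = 13^1*19^1*31^1*163^1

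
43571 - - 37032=80603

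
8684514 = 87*99822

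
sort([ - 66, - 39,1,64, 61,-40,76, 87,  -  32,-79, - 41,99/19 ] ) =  [ - 79,-66,  -  41, - 40,  -  39,-32,  1,99/19, 61, 64,76 , 87]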